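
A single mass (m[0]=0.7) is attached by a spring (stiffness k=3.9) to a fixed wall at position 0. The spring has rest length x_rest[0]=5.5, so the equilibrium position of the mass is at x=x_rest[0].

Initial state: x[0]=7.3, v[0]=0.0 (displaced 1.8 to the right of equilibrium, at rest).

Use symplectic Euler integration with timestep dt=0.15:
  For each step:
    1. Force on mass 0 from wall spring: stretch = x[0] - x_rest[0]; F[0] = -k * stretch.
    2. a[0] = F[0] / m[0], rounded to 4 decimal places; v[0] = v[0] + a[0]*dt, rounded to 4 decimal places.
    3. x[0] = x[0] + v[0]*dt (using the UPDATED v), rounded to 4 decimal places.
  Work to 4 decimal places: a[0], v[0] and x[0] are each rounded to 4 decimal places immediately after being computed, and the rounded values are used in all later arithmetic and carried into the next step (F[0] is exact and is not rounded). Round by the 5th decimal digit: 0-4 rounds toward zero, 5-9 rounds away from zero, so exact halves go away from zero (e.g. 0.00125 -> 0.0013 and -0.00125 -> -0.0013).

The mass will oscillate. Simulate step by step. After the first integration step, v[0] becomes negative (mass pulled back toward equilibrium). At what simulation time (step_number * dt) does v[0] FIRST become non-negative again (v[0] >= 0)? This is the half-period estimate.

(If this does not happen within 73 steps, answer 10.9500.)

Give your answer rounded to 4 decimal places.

Step 0: x=[7.3000] v=[0.0000]
Step 1: x=[7.0744] v=[-1.5043]
Step 2: x=[6.6514] v=[-2.8201]
Step 3: x=[6.0841] v=[-3.7823]
Step 4: x=[5.4435] v=[-4.2704]
Step 5: x=[4.8100] v=[-4.2232]
Step 6: x=[4.2630] v=[-3.6466]
Step 7: x=[3.8711] v=[-2.6128]
Step 8: x=[3.6834] v=[-1.2515]
Step 9: x=[3.7234] v=[0.2667]
First v>=0 after going negative at step 9, time=1.3500

Answer: 1.3500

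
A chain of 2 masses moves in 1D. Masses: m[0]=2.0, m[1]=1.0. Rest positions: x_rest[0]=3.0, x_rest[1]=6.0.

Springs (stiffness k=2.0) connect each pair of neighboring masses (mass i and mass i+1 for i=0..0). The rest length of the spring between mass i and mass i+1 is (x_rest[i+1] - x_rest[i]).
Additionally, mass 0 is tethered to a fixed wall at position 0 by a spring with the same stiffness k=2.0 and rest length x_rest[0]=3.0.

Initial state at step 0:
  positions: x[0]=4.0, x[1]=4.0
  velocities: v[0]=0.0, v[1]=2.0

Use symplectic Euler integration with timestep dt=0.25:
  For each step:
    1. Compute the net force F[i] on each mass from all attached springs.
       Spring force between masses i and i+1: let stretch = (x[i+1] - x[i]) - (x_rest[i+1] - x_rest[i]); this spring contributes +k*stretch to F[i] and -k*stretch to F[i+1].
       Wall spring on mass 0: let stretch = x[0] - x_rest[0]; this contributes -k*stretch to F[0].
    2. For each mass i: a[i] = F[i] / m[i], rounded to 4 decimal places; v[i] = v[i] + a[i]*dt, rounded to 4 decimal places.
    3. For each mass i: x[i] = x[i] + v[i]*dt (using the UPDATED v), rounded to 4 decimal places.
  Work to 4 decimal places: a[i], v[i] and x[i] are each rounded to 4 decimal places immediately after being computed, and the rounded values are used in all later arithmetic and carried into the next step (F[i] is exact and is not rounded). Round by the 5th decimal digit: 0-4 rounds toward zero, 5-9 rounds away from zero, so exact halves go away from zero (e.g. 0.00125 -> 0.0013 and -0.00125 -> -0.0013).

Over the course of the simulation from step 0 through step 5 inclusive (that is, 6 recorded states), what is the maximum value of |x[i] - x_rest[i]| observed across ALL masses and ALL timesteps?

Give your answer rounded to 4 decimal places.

Step 0: x=[4.0000 4.0000] v=[0.0000 2.0000]
Step 1: x=[3.7500 4.8750] v=[-1.0000 3.5000]
Step 2: x=[3.3359 5.9844] v=[-1.6563 4.4375]
Step 3: x=[2.8789 7.1377] v=[-1.8282 4.6133]
Step 4: x=[2.5081 8.1337] v=[-1.4832 3.9839]
Step 5: x=[2.3322 8.8015] v=[-0.7038 2.6711]
Max displacement = 2.8015

Answer: 2.8015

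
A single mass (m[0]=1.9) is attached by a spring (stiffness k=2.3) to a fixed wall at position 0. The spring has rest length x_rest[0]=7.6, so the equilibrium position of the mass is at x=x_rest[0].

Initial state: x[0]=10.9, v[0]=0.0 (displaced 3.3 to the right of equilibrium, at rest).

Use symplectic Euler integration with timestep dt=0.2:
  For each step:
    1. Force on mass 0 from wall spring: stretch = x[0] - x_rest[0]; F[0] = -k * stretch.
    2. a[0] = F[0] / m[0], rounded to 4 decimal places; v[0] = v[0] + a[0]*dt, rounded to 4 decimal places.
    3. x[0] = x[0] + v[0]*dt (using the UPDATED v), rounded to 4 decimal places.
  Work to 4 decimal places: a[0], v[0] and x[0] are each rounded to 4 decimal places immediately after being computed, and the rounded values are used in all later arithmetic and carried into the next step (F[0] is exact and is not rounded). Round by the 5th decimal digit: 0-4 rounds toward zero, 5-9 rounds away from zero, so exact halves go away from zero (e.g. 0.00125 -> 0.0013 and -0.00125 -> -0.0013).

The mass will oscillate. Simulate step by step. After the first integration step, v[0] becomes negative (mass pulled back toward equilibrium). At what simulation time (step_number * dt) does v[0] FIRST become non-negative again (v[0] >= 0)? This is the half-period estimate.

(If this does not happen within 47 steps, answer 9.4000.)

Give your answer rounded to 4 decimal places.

Answer: 3.0000

Derivation:
Step 0: x=[10.9000] v=[0.0000]
Step 1: x=[10.7402] v=[-0.7989]
Step 2: x=[10.4284] v=[-1.5592]
Step 3: x=[9.9796] v=[-2.2440]
Step 4: x=[9.4156] v=[-2.8201]
Step 5: x=[8.7637] v=[-3.2597]
Step 6: x=[8.0554] v=[-3.5414]
Step 7: x=[7.3251] v=[-3.6517]
Step 8: x=[6.6081] v=[-3.5851]
Step 9: x=[5.9391] v=[-3.3450]
Step 10: x=[5.3505] v=[-2.9429]
Step 11: x=[4.8708] v=[-2.3983]
Step 12: x=[4.5233] v=[-1.7375]
Step 13: x=[4.3248] v=[-0.9926]
Step 14: x=[4.2849] v=[-0.1997]
Step 15: x=[4.4055] v=[0.6029]
First v>=0 after going negative at step 15, time=3.0000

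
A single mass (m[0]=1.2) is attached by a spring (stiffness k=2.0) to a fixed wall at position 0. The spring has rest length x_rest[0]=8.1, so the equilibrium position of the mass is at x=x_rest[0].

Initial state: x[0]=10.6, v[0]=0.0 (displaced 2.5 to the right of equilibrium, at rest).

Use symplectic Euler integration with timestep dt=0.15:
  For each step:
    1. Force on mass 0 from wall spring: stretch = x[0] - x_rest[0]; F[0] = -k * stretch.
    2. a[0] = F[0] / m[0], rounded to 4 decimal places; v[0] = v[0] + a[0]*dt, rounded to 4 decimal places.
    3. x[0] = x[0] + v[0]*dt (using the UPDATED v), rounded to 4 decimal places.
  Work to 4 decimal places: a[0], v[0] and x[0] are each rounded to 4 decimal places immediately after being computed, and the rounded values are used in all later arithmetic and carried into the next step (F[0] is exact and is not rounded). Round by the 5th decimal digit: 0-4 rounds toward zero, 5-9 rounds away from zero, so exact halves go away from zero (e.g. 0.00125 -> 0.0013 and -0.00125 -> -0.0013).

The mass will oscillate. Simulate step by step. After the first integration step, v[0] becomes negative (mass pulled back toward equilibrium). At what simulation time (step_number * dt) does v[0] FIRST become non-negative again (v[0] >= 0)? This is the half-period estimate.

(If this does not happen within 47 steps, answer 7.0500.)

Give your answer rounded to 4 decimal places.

Step 0: x=[10.6000] v=[0.0000]
Step 1: x=[10.5063] v=[-0.6250]
Step 2: x=[10.3223] v=[-1.2266]
Step 3: x=[10.0550] v=[-1.7822]
Step 4: x=[9.7144] v=[-2.2709]
Step 5: x=[9.3132] v=[-2.6745]
Step 6: x=[8.8665] v=[-2.9778]
Step 7: x=[8.3911] v=[-3.1694]
Step 8: x=[7.9048] v=[-3.2422]
Step 9: x=[7.4258] v=[-3.1934]
Step 10: x=[6.9721] v=[-3.0248]
Step 11: x=[6.5607] v=[-2.7428]
Step 12: x=[6.2070] v=[-2.3580]
Step 13: x=[5.9243] v=[-1.8848]
Step 14: x=[5.7232] v=[-1.3409]
Step 15: x=[5.6112] v=[-0.7467]
Step 16: x=[5.5925] v=[-0.1245]
Step 17: x=[5.6679] v=[0.5024]
First v>=0 after going negative at step 17, time=2.5500

Answer: 2.5500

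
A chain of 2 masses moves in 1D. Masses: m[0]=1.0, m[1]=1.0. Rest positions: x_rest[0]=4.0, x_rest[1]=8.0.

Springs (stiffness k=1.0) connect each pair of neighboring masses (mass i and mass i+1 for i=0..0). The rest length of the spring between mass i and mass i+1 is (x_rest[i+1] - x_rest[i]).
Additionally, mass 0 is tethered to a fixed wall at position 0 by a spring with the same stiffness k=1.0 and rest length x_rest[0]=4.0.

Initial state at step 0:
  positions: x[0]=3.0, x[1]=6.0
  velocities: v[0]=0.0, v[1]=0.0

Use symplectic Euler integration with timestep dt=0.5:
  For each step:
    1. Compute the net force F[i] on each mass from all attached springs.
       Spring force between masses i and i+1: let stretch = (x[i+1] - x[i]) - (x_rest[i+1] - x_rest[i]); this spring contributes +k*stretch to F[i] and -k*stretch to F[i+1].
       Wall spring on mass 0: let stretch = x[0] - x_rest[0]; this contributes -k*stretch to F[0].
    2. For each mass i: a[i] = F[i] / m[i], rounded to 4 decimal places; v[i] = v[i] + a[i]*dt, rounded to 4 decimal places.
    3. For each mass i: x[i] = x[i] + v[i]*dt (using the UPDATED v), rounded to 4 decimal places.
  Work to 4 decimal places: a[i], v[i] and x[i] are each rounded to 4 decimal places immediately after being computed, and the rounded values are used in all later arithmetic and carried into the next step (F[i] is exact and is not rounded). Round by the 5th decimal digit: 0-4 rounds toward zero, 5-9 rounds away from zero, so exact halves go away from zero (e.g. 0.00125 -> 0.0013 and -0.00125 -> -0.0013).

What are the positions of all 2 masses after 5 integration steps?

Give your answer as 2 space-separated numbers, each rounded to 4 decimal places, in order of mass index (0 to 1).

Answer: 4.1358 8.2746

Derivation:
Step 0: x=[3.0000 6.0000] v=[0.0000 0.0000]
Step 1: x=[3.0000 6.2500] v=[0.0000 0.5000]
Step 2: x=[3.0625 6.6875] v=[0.1250 0.8750]
Step 3: x=[3.2657 7.2188] v=[0.4063 1.0625]
Step 4: x=[3.6407 7.7618] v=[0.7500 1.0860]
Step 5: x=[4.1358 8.2746] v=[0.9902 1.0255]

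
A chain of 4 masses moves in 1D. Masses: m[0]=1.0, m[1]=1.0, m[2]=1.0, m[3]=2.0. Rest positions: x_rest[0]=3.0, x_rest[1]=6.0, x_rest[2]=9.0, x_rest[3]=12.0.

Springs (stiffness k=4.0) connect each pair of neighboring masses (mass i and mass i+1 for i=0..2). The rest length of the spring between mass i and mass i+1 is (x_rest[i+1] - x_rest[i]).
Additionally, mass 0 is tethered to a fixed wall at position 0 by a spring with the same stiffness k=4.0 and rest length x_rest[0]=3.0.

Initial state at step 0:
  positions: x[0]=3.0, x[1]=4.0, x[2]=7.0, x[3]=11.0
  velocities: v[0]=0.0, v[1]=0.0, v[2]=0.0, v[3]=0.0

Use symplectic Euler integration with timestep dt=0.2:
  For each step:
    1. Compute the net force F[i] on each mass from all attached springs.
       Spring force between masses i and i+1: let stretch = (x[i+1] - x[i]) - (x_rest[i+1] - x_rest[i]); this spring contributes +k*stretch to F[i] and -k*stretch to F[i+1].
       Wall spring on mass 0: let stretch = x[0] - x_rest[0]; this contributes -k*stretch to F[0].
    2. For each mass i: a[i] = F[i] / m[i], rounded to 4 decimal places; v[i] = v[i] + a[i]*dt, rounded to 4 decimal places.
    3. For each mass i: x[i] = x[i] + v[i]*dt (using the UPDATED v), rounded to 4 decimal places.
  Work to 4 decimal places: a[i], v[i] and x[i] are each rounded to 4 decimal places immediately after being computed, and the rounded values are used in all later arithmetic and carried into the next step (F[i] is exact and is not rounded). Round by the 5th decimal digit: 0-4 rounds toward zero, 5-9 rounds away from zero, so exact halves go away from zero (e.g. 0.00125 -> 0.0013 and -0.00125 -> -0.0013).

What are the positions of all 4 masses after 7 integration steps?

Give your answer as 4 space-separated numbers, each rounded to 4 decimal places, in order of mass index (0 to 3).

Answer: 3.1829 5.6987 8.8015 10.5671

Derivation:
Step 0: x=[3.0000 4.0000 7.0000 11.0000] v=[0.0000 0.0000 0.0000 0.0000]
Step 1: x=[2.6800 4.3200 7.1600 10.9200] v=[-1.6000 1.6000 0.8000 -0.4000]
Step 2: x=[2.1936 4.8320 7.4672 10.7792] v=[-2.4320 2.5600 1.5360 -0.7040]
Step 3: x=[1.7784 5.3435 7.8827 10.6134] v=[-2.0762 2.5574 2.0774 -0.8288]
Step 4: x=[1.6490 5.6908 8.3288 10.4692] v=[-0.6468 1.7367 2.2306 -0.7211]
Step 5: x=[1.9025 5.8135 8.6953 10.3937] v=[1.2674 0.6137 1.8325 -0.3773]
Step 6: x=[2.4773 5.7716 8.8725 10.4224] v=[2.8742 -0.2097 0.8858 0.1433]
Step 7: x=[3.1829 5.6987 8.8015 10.5671] v=[3.5278 -0.3644 -0.3550 0.7233]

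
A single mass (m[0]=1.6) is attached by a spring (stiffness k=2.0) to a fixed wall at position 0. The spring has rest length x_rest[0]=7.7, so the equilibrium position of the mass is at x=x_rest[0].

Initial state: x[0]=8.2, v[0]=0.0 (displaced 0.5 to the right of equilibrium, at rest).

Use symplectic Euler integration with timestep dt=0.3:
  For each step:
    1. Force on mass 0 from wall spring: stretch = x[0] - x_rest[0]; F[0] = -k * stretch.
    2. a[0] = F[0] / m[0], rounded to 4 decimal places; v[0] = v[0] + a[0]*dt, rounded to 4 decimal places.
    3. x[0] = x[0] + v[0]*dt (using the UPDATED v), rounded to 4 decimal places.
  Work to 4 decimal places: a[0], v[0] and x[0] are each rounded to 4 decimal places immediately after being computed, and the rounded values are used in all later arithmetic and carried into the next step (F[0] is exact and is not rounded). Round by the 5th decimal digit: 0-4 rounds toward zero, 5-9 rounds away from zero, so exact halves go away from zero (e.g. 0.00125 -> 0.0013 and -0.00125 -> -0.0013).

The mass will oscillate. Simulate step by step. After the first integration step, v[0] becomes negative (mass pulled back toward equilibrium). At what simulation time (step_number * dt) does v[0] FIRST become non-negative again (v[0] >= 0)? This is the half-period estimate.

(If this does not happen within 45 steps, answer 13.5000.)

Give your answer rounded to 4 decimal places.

Step 0: x=[8.2000] v=[0.0000]
Step 1: x=[8.1438] v=[-0.1875]
Step 2: x=[8.0376] v=[-0.3539]
Step 3: x=[7.8935] v=[-0.4805]
Step 4: x=[7.7276] v=[-0.5531]
Step 5: x=[7.5586] v=[-0.5635]
Step 6: x=[7.4055] v=[-0.5105]
Step 7: x=[7.2855] v=[-0.4001]
Step 8: x=[7.2121] v=[-0.2447]
Step 9: x=[7.1936] v=[-0.0617]
Step 10: x=[7.2321] v=[0.1282]
First v>=0 after going negative at step 10, time=3.0000

Answer: 3.0000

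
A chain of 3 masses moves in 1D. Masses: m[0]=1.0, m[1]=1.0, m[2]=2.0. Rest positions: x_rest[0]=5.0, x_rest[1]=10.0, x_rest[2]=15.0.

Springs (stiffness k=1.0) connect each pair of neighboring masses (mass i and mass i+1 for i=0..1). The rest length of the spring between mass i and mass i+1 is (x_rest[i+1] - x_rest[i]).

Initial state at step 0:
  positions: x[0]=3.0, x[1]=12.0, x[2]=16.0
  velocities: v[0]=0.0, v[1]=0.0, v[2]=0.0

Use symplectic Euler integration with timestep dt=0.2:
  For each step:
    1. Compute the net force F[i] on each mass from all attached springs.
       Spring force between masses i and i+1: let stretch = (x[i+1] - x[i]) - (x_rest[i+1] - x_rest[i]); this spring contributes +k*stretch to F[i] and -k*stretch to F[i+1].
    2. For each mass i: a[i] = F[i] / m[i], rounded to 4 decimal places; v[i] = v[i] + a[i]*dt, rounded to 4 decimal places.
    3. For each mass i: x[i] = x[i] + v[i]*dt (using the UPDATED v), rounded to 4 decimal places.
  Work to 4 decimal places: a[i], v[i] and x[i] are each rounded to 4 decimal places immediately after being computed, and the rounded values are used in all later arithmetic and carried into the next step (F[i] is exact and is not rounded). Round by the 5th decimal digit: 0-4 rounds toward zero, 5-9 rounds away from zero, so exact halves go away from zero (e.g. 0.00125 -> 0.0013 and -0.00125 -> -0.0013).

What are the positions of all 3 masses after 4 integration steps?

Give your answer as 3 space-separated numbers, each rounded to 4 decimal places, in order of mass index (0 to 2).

Answer: 4.3944 10.3301 16.1379

Derivation:
Step 0: x=[3.0000 12.0000 16.0000] v=[0.0000 0.0000 0.0000]
Step 1: x=[3.1600 11.8000 16.0200] v=[0.8000 -1.0000 0.1000]
Step 2: x=[3.4656 11.4232 16.0556] v=[1.5280 -1.8840 0.1780]
Step 3: x=[3.8895 10.9134 16.0986] v=[2.1195 -2.5490 0.2148]
Step 4: x=[4.3944 10.3301 16.1379] v=[2.5243 -2.9167 0.1963]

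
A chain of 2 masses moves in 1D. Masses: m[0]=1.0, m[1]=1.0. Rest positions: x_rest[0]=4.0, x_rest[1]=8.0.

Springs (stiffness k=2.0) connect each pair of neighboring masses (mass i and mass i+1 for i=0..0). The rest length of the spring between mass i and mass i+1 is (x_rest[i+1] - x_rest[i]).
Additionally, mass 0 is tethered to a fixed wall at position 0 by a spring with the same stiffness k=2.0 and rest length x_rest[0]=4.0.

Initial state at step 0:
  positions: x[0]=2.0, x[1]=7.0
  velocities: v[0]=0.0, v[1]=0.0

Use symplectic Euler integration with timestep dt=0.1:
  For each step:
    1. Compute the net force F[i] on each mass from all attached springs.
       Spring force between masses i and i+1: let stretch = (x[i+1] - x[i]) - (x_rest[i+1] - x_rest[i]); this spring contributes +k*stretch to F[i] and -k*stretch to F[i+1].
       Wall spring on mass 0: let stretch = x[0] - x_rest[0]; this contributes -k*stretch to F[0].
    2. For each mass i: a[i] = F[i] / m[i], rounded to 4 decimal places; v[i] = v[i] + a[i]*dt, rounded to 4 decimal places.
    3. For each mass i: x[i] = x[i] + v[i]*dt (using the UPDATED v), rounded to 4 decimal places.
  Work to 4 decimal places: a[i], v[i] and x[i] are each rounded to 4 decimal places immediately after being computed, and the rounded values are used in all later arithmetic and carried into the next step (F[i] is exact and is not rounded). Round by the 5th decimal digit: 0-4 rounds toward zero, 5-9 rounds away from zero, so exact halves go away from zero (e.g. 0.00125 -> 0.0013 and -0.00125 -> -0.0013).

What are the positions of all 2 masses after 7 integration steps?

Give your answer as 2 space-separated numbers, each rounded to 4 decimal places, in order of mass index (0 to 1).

Answer: 3.3563 6.6239

Derivation:
Step 0: x=[2.0000 7.0000] v=[0.0000 0.0000]
Step 1: x=[2.0600 6.9800] v=[0.6000 -0.2000]
Step 2: x=[2.1772 6.9416] v=[1.1720 -0.3840]
Step 3: x=[2.3461 6.8879] v=[1.6894 -0.5369]
Step 4: x=[2.5590 6.8234] v=[2.1285 -0.6453]
Step 5: x=[2.8060 6.7536] v=[2.4696 -0.6982]
Step 6: x=[3.0758 6.6848] v=[2.6979 -0.6877]
Step 7: x=[3.3563 6.6239] v=[2.8045 -0.6095]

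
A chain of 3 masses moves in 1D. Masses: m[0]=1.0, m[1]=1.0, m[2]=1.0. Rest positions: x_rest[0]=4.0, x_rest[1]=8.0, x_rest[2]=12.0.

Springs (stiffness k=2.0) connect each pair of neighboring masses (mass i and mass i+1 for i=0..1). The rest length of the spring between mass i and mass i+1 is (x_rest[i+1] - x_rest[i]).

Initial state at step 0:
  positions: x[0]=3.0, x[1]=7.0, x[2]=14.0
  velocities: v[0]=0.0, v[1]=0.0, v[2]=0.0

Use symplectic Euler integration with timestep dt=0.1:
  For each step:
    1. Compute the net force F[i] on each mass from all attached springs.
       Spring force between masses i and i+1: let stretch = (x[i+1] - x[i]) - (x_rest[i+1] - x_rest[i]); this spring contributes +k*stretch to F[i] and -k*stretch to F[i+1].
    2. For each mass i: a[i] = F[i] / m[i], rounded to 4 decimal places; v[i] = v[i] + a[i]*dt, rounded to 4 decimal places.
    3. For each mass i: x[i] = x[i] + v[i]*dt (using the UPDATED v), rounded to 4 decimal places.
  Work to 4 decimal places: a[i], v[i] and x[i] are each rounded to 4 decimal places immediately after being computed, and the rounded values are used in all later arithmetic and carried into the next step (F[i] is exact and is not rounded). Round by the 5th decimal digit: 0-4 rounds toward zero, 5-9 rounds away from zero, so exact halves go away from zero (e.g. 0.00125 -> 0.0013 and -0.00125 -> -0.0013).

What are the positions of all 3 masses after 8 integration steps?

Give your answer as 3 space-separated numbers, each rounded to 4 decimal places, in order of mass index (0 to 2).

Answer: 3.2105 8.4975 12.2918

Derivation:
Step 0: x=[3.0000 7.0000 14.0000] v=[0.0000 0.0000 0.0000]
Step 1: x=[3.0000 7.0600 13.9400] v=[0.0000 0.6000 -0.6000]
Step 2: x=[3.0012 7.1764 13.8224] v=[0.0120 1.1640 -1.1760]
Step 3: x=[3.0059 7.3422 13.6519] v=[0.0470 1.6582 -1.7052]
Step 4: x=[3.0173 7.5475 13.4352] v=[0.1143 2.0529 -2.1671]
Step 5: x=[3.0393 7.7799 13.1807] v=[0.2203 2.3244 -2.5446]
Step 6: x=[3.0761 8.0255 12.8982] v=[0.3684 2.4564 -2.8248]
Step 7: x=[3.1319 8.2696 12.5983] v=[0.5583 2.4411 -2.9993]
Step 8: x=[3.2105 8.4975 12.2918] v=[0.7858 2.2793 -3.0650]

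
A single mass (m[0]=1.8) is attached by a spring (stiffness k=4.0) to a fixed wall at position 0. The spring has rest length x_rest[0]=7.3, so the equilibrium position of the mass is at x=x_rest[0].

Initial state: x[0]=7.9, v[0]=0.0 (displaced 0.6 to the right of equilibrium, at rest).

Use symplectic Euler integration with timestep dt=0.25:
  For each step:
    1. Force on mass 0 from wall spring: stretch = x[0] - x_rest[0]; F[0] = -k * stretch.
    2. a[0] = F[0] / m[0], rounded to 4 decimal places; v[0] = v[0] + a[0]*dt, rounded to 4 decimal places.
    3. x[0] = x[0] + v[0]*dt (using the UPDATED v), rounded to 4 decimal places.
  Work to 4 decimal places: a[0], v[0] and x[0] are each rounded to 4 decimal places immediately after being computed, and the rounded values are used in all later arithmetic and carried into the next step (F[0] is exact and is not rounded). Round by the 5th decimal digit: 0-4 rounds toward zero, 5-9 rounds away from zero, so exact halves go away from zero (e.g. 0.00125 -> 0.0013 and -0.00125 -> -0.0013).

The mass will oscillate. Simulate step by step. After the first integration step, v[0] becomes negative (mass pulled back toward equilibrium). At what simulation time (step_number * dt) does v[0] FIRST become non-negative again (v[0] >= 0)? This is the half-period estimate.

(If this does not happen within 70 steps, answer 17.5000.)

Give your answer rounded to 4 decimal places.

Step 0: x=[7.9000] v=[0.0000]
Step 1: x=[7.8167] v=[-0.3333]
Step 2: x=[7.6616] v=[-0.6204]
Step 3: x=[7.4563] v=[-0.8213]
Step 4: x=[7.2293] v=[-0.9081]
Step 5: x=[7.0121] v=[-0.8688]
Step 6: x=[6.8349] v=[-0.7089]
Step 7: x=[6.7223] v=[-0.4505]
Step 8: x=[6.6899] v=[-0.1296]
Step 9: x=[6.7423] v=[0.2094]
First v>=0 after going negative at step 9, time=2.2500

Answer: 2.2500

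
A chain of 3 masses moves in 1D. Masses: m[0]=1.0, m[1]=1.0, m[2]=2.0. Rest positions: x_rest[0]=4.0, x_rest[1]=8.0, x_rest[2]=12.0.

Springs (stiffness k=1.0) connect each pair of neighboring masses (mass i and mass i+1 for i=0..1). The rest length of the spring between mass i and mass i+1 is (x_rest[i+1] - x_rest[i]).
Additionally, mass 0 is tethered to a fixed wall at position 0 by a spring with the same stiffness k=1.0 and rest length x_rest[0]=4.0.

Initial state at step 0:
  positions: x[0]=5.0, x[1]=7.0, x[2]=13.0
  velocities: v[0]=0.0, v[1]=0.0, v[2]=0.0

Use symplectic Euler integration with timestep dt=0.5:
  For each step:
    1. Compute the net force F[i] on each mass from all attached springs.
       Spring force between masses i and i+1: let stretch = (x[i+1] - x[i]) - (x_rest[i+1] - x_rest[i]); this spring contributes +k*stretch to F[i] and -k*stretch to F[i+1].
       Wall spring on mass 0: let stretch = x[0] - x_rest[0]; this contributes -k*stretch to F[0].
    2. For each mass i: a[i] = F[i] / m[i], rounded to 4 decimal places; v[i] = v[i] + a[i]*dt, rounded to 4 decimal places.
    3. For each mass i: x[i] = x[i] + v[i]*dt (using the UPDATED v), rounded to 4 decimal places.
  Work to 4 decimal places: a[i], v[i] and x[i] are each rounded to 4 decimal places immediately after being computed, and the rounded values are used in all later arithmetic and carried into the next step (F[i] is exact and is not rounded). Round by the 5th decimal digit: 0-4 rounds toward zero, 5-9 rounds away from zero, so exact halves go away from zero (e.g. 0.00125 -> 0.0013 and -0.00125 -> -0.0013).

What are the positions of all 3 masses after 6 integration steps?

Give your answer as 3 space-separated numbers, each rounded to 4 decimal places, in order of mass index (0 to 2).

Answer: 5.5388 7.1388 12.3473

Derivation:
Step 0: x=[5.0000 7.0000 13.0000] v=[0.0000 0.0000 0.0000]
Step 1: x=[4.2500 8.0000 12.7500] v=[-1.5000 2.0000 -0.5000]
Step 2: x=[3.3750 9.2500 12.4063] v=[-1.7500 2.5000 -0.6875]
Step 3: x=[3.1250 9.8204 12.1680] v=[-0.5000 1.1407 -0.4766]
Step 4: x=[3.7676 9.3038 12.1363] v=[1.2852 -1.0332 -0.0635]
Step 5: x=[4.8524 8.1113 12.2505] v=[2.1695 -2.3851 0.2284]
Step 6: x=[5.5388 7.1388 12.3473] v=[1.3728 -1.9450 0.1936]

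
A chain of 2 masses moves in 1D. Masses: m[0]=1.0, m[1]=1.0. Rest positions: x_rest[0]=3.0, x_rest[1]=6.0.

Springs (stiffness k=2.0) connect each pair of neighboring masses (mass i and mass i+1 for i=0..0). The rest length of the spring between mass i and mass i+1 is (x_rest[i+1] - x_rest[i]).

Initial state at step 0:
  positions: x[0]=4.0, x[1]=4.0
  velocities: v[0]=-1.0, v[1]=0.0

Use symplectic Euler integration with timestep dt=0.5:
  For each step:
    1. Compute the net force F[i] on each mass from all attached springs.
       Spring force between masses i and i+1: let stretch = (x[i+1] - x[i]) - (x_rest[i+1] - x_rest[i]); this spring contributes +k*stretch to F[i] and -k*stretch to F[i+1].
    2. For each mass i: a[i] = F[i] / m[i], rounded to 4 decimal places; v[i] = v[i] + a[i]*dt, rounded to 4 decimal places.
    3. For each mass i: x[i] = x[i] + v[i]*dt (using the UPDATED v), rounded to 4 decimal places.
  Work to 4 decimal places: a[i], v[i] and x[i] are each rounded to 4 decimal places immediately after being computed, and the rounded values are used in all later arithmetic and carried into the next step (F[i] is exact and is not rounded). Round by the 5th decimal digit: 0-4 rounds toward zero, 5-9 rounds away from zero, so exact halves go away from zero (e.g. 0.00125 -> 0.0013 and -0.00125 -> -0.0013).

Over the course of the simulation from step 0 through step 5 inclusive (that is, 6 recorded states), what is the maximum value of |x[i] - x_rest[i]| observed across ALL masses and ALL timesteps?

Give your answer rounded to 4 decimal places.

Answer: 3.5000

Derivation:
Step 0: x=[4.0000 4.0000] v=[-1.0000 0.0000]
Step 1: x=[2.0000 5.5000] v=[-4.0000 3.0000]
Step 2: x=[0.2500 6.7500] v=[-3.5000 2.5000]
Step 3: x=[0.2500 6.2500] v=[0.0000 -1.0000]
Step 4: x=[1.7500 4.2500] v=[3.0000 -4.0000]
Step 5: x=[3.0000 2.5000] v=[2.5000 -3.5000]
Max displacement = 3.5000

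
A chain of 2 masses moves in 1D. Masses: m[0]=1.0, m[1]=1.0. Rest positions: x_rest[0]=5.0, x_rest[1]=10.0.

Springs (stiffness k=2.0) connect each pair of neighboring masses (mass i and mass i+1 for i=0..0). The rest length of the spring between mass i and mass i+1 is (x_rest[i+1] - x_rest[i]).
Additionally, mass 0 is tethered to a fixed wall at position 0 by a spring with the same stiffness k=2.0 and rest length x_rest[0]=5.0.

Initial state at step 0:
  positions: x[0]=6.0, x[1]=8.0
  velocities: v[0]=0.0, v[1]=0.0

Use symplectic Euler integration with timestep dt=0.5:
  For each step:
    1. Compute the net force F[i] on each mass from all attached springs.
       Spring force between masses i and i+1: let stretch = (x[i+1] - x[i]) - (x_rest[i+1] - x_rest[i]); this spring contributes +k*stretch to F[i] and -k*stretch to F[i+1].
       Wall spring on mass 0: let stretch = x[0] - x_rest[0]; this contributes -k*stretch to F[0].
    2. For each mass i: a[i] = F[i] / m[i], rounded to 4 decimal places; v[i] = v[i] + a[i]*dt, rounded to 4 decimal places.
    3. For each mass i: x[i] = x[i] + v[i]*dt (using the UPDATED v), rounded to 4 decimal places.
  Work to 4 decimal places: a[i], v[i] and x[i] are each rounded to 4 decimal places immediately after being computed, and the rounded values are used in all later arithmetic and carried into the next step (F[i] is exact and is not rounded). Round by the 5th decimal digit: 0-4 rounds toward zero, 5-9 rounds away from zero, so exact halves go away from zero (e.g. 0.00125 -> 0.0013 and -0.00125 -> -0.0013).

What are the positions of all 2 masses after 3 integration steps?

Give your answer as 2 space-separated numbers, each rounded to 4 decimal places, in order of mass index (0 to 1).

Answer: 4.1250 10.5000

Derivation:
Step 0: x=[6.0000 8.0000] v=[0.0000 0.0000]
Step 1: x=[4.0000 9.5000] v=[-4.0000 3.0000]
Step 2: x=[2.7500 10.7500] v=[-2.5000 2.5000]
Step 3: x=[4.1250 10.5000] v=[2.7500 -0.5000]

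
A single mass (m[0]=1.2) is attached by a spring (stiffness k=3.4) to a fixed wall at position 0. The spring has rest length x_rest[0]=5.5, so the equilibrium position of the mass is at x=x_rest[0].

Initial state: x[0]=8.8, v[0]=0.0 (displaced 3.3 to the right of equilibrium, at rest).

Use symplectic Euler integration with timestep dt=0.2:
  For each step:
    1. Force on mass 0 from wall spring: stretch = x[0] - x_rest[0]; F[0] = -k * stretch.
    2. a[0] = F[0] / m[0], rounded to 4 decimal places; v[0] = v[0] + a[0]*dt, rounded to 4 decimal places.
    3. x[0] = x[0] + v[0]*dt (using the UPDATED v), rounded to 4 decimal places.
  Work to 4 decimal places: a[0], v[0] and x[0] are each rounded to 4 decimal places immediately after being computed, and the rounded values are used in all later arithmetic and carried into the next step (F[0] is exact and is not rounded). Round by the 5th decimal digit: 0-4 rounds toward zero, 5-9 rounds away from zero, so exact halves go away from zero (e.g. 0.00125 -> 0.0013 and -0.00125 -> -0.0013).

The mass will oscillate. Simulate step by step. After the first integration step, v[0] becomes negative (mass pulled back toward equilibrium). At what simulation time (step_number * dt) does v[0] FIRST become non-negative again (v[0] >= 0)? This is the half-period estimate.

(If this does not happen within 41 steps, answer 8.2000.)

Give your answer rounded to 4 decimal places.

Answer: 2.0000

Derivation:
Step 0: x=[8.8000] v=[0.0000]
Step 1: x=[8.4260] v=[-1.8700]
Step 2: x=[7.7204] v=[-3.5281]
Step 3: x=[6.7631] v=[-4.7863]
Step 4: x=[5.6627] v=[-5.5021]
Step 5: x=[4.5438] v=[-5.5943]
Step 6: x=[3.5333] v=[-5.0525]
Step 7: x=[2.7457] v=[-3.9380]
Step 8: x=[2.2703] v=[-2.3772]
Step 9: x=[2.1609] v=[-0.5470]
Step 10: x=[2.4299] v=[1.3452]
First v>=0 after going negative at step 10, time=2.0000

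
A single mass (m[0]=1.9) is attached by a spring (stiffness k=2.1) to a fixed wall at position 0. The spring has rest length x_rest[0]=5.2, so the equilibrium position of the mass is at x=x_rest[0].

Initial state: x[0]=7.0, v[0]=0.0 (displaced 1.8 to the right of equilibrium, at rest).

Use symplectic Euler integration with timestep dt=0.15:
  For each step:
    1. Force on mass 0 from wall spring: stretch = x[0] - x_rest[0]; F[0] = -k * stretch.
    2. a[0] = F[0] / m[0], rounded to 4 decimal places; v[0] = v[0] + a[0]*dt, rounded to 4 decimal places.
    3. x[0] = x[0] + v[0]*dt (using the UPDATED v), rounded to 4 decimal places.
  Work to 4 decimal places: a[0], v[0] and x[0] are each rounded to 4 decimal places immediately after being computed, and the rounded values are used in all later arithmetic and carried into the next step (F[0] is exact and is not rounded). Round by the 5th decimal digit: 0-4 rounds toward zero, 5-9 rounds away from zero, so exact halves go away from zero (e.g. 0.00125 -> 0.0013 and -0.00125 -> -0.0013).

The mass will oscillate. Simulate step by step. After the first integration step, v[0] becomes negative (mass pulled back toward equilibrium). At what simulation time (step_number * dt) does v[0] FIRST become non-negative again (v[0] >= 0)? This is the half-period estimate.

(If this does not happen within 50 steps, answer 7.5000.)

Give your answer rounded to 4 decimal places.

Answer: 3.0000

Derivation:
Step 0: x=[7.0000] v=[0.0000]
Step 1: x=[6.9552] v=[-0.2984]
Step 2: x=[6.8668] v=[-0.5894]
Step 3: x=[6.7369] v=[-0.8657]
Step 4: x=[6.5688] v=[-1.1205]
Step 5: x=[6.3667] v=[-1.3474]
Step 6: x=[6.1356] v=[-1.5408]
Step 7: x=[5.8812] v=[-1.6959]
Step 8: x=[5.6099] v=[-1.8088]
Step 9: x=[5.3284] v=[-1.8768]
Step 10: x=[5.0437] v=[-1.8981]
Step 11: x=[4.7629] v=[-1.8722]
Step 12: x=[4.4929] v=[-1.7997]
Step 13: x=[4.2405] v=[-1.6825]
Step 14: x=[4.0120] v=[-1.5234]
Step 15: x=[3.8130] v=[-1.3264]
Step 16: x=[3.6485] v=[-1.0965]
Step 17: x=[3.5226] v=[-0.8393]
Step 18: x=[3.4384] v=[-0.5612]
Step 19: x=[3.3980] v=[-0.2692]
Step 20: x=[3.4024] v=[0.0296]
First v>=0 after going negative at step 20, time=3.0000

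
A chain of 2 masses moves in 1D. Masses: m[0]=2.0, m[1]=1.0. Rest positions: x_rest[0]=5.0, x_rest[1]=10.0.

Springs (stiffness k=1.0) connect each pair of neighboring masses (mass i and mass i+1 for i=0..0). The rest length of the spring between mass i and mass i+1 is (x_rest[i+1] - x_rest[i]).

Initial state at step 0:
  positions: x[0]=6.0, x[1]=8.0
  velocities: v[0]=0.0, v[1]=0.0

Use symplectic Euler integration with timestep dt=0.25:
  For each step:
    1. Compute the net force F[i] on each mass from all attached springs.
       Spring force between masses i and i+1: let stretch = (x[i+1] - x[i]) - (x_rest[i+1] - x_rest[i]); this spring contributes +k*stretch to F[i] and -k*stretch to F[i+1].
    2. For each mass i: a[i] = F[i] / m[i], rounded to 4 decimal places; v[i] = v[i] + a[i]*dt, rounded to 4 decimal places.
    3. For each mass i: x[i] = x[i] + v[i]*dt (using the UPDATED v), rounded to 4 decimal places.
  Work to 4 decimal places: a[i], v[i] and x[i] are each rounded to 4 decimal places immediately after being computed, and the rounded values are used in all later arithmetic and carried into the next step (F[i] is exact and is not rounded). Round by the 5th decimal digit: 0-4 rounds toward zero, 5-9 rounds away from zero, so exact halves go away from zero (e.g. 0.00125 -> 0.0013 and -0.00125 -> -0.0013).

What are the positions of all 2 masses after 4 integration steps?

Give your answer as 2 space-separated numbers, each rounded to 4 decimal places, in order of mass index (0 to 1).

Step 0: x=[6.0000 8.0000] v=[0.0000 0.0000]
Step 1: x=[5.9063 8.1875] v=[-0.3750 0.7500]
Step 2: x=[5.7276 8.5449] v=[-0.7149 1.4297]
Step 3: x=[5.4807 9.0388] v=[-0.9878 1.9754]
Step 4: x=[5.1887 9.6228] v=[-1.1681 2.3359]

Answer: 5.1887 9.6228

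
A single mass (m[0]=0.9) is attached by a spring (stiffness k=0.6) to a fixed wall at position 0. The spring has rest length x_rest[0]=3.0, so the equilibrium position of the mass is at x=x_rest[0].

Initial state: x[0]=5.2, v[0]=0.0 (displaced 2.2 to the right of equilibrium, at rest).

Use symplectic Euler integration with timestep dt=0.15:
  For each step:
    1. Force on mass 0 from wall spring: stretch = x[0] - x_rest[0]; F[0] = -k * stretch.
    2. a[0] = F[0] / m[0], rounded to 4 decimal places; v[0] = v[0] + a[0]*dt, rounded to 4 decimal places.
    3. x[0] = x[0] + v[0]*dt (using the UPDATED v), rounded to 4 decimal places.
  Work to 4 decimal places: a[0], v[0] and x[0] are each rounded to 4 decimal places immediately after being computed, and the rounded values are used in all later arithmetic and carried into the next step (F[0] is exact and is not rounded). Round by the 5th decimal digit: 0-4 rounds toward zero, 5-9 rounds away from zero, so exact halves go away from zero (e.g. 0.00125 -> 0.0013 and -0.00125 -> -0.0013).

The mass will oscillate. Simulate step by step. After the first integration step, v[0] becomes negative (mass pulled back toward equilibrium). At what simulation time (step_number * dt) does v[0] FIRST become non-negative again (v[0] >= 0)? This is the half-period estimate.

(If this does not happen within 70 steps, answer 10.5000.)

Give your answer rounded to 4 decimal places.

Answer: 3.9000

Derivation:
Step 0: x=[5.2000] v=[0.0000]
Step 1: x=[5.1670] v=[-0.2200]
Step 2: x=[5.1015] v=[-0.4367]
Step 3: x=[5.0045] v=[-0.6469]
Step 4: x=[4.8774] v=[-0.8473]
Step 5: x=[4.7222] v=[-1.0350]
Step 6: x=[4.5411] v=[-1.2072]
Step 7: x=[4.3369] v=[-1.3613]
Step 8: x=[4.1127] v=[-1.4950]
Step 9: x=[3.8718] v=[-1.6063]
Step 10: x=[3.6178] v=[-1.6935]
Step 11: x=[3.3545] v=[-1.7553]
Step 12: x=[3.0859] v=[-1.7907]
Step 13: x=[2.8160] v=[-1.7993]
Step 14: x=[2.5489] v=[-1.7809]
Step 15: x=[2.2885] v=[-1.7358]
Step 16: x=[2.0388] v=[-1.6647]
Step 17: x=[1.8035] v=[-1.5686]
Step 18: x=[1.5862] v=[-1.4489]
Step 19: x=[1.3901] v=[-1.3075]
Step 20: x=[1.2181] v=[-1.1465]
Step 21: x=[1.0729] v=[-0.9683]
Step 22: x=[0.9566] v=[-0.7756]
Step 23: x=[0.8709] v=[-0.5713]
Step 24: x=[0.8171] v=[-0.3584]
Step 25: x=[0.7961] v=[-0.1401]
Step 26: x=[0.8081] v=[0.0803]
First v>=0 after going negative at step 26, time=3.9000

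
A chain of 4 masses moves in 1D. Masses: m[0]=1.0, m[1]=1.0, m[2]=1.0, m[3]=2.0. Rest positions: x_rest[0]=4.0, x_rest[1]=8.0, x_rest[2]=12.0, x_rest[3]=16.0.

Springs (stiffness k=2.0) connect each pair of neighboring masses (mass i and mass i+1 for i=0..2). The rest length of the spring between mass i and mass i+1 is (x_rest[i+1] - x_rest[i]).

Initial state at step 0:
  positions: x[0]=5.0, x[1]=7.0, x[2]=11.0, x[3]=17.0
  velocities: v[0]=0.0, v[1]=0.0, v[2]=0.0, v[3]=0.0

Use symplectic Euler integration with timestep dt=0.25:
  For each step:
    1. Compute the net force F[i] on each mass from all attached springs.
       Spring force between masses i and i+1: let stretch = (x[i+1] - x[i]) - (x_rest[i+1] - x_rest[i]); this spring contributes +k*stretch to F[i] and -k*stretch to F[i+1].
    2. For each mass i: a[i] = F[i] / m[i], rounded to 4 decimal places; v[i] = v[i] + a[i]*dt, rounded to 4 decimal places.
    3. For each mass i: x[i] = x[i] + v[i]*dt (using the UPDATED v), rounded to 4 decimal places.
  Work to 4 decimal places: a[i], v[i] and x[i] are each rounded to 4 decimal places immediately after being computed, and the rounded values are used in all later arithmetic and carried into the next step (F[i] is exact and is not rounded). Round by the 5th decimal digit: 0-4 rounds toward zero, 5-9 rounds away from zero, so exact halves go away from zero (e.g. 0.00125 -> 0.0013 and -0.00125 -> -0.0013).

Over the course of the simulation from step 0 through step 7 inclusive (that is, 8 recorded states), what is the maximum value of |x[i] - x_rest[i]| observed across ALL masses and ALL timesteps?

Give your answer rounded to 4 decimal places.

Step 0: x=[5.0000 7.0000 11.0000 17.0000] v=[0.0000 0.0000 0.0000 0.0000]
Step 1: x=[4.7500 7.2500 11.2500 16.8750] v=[-1.0000 1.0000 1.0000 -0.5000]
Step 2: x=[4.3125 7.6875 11.7031 16.6484] v=[-1.7500 1.7500 1.8125 -0.9063]
Step 3: x=[3.7969 8.2051 12.2725 16.3628] v=[-2.0625 2.0703 2.2774 -1.1426]
Step 4: x=[3.3323 8.6801 12.8447 16.0715] v=[-1.8584 1.8999 2.2889 -1.1652]
Step 5: x=[3.0362 9.0072 13.2997 15.8285] v=[-1.1845 1.3083 1.8200 -0.9719]
Step 6: x=[2.9865 9.1245 13.5343 15.6775] v=[-0.1990 0.4691 0.9382 -0.6041]
Step 7: x=[3.2040 9.0258 13.4855 15.6425] v=[0.8700 -0.3950 -0.1951 -0.1399]
Max displacement = 1.5343

Answer: 1.5343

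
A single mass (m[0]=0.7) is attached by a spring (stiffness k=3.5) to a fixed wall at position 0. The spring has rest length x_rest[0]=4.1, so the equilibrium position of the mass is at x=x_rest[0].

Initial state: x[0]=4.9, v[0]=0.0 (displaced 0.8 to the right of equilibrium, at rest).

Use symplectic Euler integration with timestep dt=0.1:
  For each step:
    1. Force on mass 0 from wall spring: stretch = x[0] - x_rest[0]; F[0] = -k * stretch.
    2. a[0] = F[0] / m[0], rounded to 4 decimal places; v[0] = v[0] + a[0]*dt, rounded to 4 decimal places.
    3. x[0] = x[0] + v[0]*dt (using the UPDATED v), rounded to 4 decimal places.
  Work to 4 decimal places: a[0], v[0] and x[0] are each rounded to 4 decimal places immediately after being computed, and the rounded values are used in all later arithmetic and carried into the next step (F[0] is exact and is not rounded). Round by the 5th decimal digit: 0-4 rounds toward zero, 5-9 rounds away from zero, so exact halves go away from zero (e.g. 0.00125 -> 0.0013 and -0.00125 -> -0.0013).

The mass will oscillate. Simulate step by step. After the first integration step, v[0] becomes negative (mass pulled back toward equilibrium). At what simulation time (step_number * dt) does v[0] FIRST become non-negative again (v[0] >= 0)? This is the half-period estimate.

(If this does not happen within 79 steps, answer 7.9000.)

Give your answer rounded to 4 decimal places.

Step 0: x=[4.9000] v=[0.0000]
Step 1: x=[4.8600] v=[-0.4000]
Step 2: x=[4.7820] v=[-0.7800]
Step 3: x=[4.6699] v=[-1.1210]
Step 4: x=[4.5293] v=[-1.4060]
Step 5: x=[4.3672] v=[-1.6207]
Step 6: x=[4.1918] v=[-1.7543]
Step 7: x=[4.0118] v=[-1.8002]
Step 8: x=[3.8362] v=[-1.7561]
Step 9: x=[3.6738] v=[-1.6242]
Step 10: x=[3.5327] v=[-1.4111]
Step 11: x=[3.4200] v=[-1.1275]
Step 12: x=[3.3413] v=[-0.7875]
Step 13: x=[3.3005] v=[-0.4082]
Step 14: x=[3.2997] v=[-0.0085]
Step 15: x=[3.3389] v=[0.3917]
First v>=0 after going negative at step 15, time=1.5000

Answer: 1.5000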